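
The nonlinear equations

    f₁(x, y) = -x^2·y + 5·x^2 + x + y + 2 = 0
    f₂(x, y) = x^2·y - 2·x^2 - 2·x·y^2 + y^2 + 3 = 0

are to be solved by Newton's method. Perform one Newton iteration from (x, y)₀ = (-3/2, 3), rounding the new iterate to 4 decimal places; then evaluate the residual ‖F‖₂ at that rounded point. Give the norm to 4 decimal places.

At (-3/2, 3): F = (8.0000, 41.2500).
Jacobian J = [[-2·x·y + 10·x + 1, -x^2 + 1], [2·x·y - 4·x - 2·y^2, x^2 - 4·x·y + 2·y]].
At the point, J = [[-5.0000, -1.2500], [-21.0000, 26.2500]] (det J = -157.5000).
Solving J·Δ = −F gives Δ = (1.6607, -0.2429).
Then the next iterate is (x, y)₁ = (0.1607, 2.7571).
Re-evaluating at (0.1607, 2.7571): F = (4.975722, 8.177998), so ‖F‖₂ = 9.5727.

9.5727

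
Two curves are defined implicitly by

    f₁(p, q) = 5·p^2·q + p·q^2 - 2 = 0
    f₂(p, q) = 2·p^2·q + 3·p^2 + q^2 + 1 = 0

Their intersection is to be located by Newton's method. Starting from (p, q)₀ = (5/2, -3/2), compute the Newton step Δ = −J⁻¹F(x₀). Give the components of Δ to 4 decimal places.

At (5/2, -3/2): F = (-43.2500, 3.2500).
Jacobian J = [[10·p·q + q^2, 5·p^2 + 2·p·q], [4·p·q + 6·p, 2·p^2 + 2·q]].
At the point, J = [[-35.2500, 23.7500], [0.0000, 9.5000]] (det J = -334.8750).
Solving J·Δ = −F gives Δ = (-1.4574, -0.3421).

(-1.4574, -0.3421)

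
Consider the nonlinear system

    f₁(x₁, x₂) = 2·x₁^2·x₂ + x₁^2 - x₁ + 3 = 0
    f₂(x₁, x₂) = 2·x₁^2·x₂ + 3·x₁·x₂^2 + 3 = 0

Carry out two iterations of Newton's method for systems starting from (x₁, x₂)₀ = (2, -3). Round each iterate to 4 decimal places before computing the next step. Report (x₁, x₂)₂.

At (2, -3): F = (-19.0000, 33.0000).
Jacobian J = [[4·x₁·x₂ + 2·x₁ - 1, 2·x₁^2], [4·x₁·x₂ + 3·x₂^2, 2·x₁^2 + 6·x₁·x₂]].
At the point, J = [[-21.0000, 8.0000], [3.0000, -28.0000]] (det J = 564.0000).
Solving J·Δ = −F gives Δ = (-0.4752, 1.1277).
Then the next iterate is (x₁, x₂)₁ = (1.5248, -1.8723).
Round to (1.5248, -1.8723) and repeat: F = (-4.906036, 10.329341), J = [[-9.369932, 4.650030], [-0.903010, -12.479268]].
Δ = (-0.1089, 0.8356), so (x₁, x₂)₂ = (1.4159, -1.0367).

(1.4159, -1.0367)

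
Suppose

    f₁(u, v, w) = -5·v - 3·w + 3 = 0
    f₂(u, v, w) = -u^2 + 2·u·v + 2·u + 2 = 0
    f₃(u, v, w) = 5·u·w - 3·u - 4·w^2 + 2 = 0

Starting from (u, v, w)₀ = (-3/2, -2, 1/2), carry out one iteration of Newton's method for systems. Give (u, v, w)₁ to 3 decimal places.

At (-3/2, -2, 1/2): F = (11.500, 2.750, 1.750).
Jacobian J = [[0, -5, -3], [-2·u + 2·v + 2, 2·u, 0], [5·w - 3, 0, 5·u - 8·w]].
At the point, J = [[0.000, -5.000, -3.000], [1.000, -3.000, 0.000], [-0.500, 0.000, -11.500]] (det J = -53.000).
Solving J·Δ = −F gives Δ = (4.205, 2.318, -0.031).
Then the next iterate is (u, v, w)₁ = (2.705, 0.318, 0.469).

(2.705, 0.318, 0.469)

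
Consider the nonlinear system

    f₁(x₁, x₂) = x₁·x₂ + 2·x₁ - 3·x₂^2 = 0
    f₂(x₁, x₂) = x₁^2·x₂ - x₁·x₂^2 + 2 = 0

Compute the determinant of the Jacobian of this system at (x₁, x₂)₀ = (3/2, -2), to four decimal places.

135.0000

J = [[x₂ + 2, x₁ - 6·x₂], [2·x₁·x₂ - x₂^2, x₁^2 - 2·x₁·x₂]].
At the point, J = [[0.0000, 13.5000], [-10.0000, 8.2500]].
det J = 135.0000.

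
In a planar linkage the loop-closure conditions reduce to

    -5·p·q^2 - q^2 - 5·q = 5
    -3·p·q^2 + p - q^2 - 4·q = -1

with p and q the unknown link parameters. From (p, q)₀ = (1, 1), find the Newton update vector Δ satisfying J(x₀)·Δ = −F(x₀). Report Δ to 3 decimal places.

At (1, 1): F = (-16.000, -6.000).
Jacobian J = [[-5·q^2, -10·p·q - 2·q - 5], [-3·q^2 + 1, -6·p·q - 2·q - 4]].
At the point, J = [[-5.000, -17.000], [-2.000, -12.000]] (det J = 26.000).
Solving J·Δ = −F gives Δ = (-3.462, 0.077).

(-3.462, 0.077)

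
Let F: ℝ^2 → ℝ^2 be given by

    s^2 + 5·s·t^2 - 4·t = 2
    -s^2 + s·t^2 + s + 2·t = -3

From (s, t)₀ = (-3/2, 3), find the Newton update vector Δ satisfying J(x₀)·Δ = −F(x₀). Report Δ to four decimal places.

(-0.4388, -1.9934)

At (-3/2, 3): F = (-79.2500, -8.2500).
Jacobian J = [[2·s + 5·t^2, 10·s·t - 4], [-2·s + t^2 + 1, 2·s·t + 2]].
At the point, J = [[42.0000, -49.0000], [13.0000, -7.0000]] (det J = 343.0000).
Solving J·Δ = −F gives Δ = (-0.4388, -1.9934).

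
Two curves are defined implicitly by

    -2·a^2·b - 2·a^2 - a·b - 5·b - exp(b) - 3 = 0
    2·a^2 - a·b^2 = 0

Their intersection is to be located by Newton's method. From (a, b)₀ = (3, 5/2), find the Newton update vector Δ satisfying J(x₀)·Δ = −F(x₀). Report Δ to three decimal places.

At (3, 5/2): F = (-98.18249, -0.750).
Jacobian J = [[-4·a·b - 4·a - b, -2·a^2 - a - exp(b) - 5], [4·a - b^2, -2·a·b]].
At the point, J = [[-44.500, -38.18249], [5.750, -15.000]] (det J = 887.04934).
Solving J·Δ = −F gives Δ = (-1.628, -0.674).

(-1.628, -0.674)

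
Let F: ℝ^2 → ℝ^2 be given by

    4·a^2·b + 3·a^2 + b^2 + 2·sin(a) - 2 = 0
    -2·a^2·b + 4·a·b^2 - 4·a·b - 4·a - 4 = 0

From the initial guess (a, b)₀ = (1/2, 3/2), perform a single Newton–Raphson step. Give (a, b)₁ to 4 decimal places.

(-0.1172, 2.2947)

At (1/2, 3/2): F = (3.458851, -5.2500).
Jacobian J = [[8·a·b + 6·a + 2·cos(a), 4·a^2 + 2·b], [-4·a·b + 4·b^2 - 4·b - 4, -2·a^2 + 8·a·b - 4·a]].
At the point, J = [[10.755165, 4.0000], [-4.0000, 3.5000]] (det J = 53.643078).
Solving J·Δ = −F gives Δ = (-0.6172, 0.7947).
Then the next iterate is (a, b)₁ = (-0.1172, 2.2947).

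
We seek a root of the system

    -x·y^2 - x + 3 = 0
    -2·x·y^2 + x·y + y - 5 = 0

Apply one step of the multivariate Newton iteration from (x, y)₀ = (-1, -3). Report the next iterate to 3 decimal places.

At (-1, -3): F = (13.000, 13.000).
Jacobian J = [[-y^2 - 1, -2·x·y], [-2·y^2 + y, -4·x·y + x + 1]].
At the point, J = [[-10.000, -6.000], [-21.000, -12.000]] (det J = -6.000).
Solving J·Δ = −F gives Δ = (-13.000, 23.833).
Then the next iterate is (x, y)₁ = (-14.000, 20.833).

(-14.000, 20.833)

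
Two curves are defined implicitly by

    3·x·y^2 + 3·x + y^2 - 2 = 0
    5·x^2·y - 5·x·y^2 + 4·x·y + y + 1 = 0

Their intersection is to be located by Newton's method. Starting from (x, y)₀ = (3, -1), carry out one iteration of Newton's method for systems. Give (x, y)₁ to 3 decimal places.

At (3, -1): F = (17.000, -72.000).
Jacobian J = [[3·y^2 + 3, 6·x·y + 2·y], [10·x·y - 5·y^2 + 4·y, 5·x^2 - 10·x·y + 4·x + 1]].
At the point, J = [[6.000, -20.000], [-39.000, 88.000]] (det J = -252.000).
Solving J·Δ = −F gives Δ = (0.222, 0.917).
Then the next iterate is (x, y)₁ = (3.222, -0.083).

(3.222, -0.083)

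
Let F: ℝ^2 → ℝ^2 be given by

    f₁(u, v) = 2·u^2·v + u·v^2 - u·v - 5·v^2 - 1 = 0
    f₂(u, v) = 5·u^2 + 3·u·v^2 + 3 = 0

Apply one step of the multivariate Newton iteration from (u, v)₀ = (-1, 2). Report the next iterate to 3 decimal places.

(-2.263, 1.456)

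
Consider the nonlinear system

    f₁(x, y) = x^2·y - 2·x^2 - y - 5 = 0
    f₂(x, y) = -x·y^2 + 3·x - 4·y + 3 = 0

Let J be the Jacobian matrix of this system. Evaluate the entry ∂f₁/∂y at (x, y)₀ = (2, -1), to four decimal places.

∂f₁/∂y = x^2 - 1.
At (2, -1) this is 3.0000.

3.0000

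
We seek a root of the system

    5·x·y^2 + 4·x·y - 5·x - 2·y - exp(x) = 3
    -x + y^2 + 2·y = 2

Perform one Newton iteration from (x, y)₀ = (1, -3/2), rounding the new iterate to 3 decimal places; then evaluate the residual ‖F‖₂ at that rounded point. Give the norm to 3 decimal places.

14.859

At (1, -3/2): F = (-2.46828, -3.750).
Jacobian J = [[5·y^2 + 4·y - exp(x) - 5, 10·x·y + 4·x - 2], [-1, 2·y + 2]].
At the point, J = [[-2.46828, -13.000], [-1.000, -1.000]] (det J = -10.53172).
Solving J·Δ = −F gives Δ = (-4.395, 0.645).
Then the next iterate is (x, y)₁ = (-3.395, -0.855).
Re-evaluating at (-3.395, -0.855): F = (14.85321, 0.41602), so ‖F‖₂ = 14.859.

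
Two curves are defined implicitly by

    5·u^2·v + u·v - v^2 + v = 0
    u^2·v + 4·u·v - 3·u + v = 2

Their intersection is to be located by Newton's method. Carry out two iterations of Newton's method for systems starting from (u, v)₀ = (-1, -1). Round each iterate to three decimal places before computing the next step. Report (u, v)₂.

(-0.563, -0.121)

At (-1, -1): F = (-6.000, 3.000).
Jacobian J = [[10·u·v + v, 5·u^2 + u - 2·v + 1], [2·u·v + 4·v - 3, u^2 + 4·u + 1]].
At the point, J = [[9.000, 7.000], [-5.000, -2.000]] (det J = 17.000).
Solving J·Δ = −F gives Δ = (0.529, 0.176).
Then the next iterate is (u, v)₁ = (-0.471, -0.824).
Round to (-0.471, -0.824) and repeat: F = (-2.02886, -0.04138), J = [[3.05704, 3.28620], [-5.51979, -0.66216]].
Δ = (-0.092, 0.703), so (u, v)₂ = (-0.563, -0.121).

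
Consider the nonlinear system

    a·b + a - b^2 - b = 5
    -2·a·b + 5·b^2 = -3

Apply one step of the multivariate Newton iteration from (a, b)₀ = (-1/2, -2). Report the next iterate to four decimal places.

(-8.3889, -2.5556)

At (-1/2, -2): F = (-6.5000, 21.0000).
Jacobian J = [[b + 1, a - 2·b - 1], [-2·b, -2·a + 10·b]].
At the point, J = [[-1.0000, 2.5000], [4.0000, -19.0000]] (det J = 9.0000).
Solving J·Δ = −F gives Δ = (-7.8889, -0.5556).
Then the next iterate is (a, b)₁ = (-8.3889, -2.5556).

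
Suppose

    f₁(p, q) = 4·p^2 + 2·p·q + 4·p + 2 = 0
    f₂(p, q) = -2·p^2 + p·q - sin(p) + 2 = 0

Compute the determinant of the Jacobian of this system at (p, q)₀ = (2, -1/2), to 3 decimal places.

70.335

J = [[8·p + 2·q + 4, 2·p], [-4·p + q - cos(p), p]].
At the point, J = [[19.000, 4.000], [-8.08385, 2.000]].
det J = 70.335.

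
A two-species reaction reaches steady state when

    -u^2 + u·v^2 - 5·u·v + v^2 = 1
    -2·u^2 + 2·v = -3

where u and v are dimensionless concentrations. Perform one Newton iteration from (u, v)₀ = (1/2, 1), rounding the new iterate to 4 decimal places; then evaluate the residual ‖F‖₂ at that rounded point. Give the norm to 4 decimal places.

1.2578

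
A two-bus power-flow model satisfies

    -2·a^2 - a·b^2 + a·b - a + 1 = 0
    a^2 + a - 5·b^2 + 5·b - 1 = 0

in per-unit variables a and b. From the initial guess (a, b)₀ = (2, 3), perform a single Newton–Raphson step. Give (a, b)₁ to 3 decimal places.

(1.353, 1.871)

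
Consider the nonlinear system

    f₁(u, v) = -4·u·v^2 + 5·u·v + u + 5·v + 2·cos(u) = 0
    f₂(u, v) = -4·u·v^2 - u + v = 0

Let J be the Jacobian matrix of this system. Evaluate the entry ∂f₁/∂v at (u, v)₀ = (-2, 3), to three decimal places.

∂f₁/∂v = -8·u·v + 5·u + 5.
At (-2, 3) this is 43.000.

43.000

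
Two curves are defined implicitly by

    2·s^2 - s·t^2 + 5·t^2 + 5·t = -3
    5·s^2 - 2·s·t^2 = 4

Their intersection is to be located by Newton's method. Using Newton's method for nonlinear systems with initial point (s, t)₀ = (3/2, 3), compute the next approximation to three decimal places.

At (3/2, 3): F = (54.000, -19.750).
Jacobian J = [[4·s - t^2, -2·s·t + 10·t + 5], [10·s - 2·t^2, -4·s·t]].
At the point, J = [[-3.000, 26.000], [-3.000, -18.000]] (det J = 132.000).
Solving J·Δ = −F gives Δ = (3.473, -1.676).
Then the next iterate is (s, t)₁ = (4.973, 1.324).

(4.973, 1.324)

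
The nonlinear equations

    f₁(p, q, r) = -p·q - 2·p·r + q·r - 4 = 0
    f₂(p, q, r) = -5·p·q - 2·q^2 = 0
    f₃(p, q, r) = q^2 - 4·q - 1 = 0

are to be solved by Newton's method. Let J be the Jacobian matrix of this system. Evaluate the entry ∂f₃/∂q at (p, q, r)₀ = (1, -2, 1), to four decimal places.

-8.0000

∂f₃/∂q = 2·q - 4.
At (1, -2, 1) this is -8.0000.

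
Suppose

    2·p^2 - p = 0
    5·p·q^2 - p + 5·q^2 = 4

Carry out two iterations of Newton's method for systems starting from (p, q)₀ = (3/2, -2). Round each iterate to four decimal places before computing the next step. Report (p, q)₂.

At (3/2, -2): F = (3.0000, 44.5000).
Jacobian J = [[4·p - 1, 0], [5·q^2 - 1, 10·p·q + 10·q]].
At the point, J = [[5.0000, 0.0000], [19.0000, -50.0000]] (det J = -250.0000).
Solving J·Δ = −F gives Δ = (-0.6000, 0.6620).
Then the next iterate is (p, q)₁ = (0.9000, -1.3380).
Round to (0.9000, -1.3380) and repeat: F = (0.7200, 12.107318), J = [[2.6000, 0.0000], [7.951220, -25.4220]].
Δ = (-0.2769, 0.3896), so (p, q)₂ = (0.6231, -0.9484).

(0.6231, -0.9484)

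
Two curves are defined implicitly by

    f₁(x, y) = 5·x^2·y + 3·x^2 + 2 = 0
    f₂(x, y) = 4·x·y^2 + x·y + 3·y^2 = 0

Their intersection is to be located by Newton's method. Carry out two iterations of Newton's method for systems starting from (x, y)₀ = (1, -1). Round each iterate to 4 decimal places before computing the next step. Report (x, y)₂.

(0.1922, -0.2776)

At (1, -1): F = (0.0000, 6.0000).
Jacobian J = [[10·x·y + 6·x, 5·x^2], [4·y^2 + y, 8·x·y + x + 6·y]].
At the point, J = [[-4.0000, 5.0000], [3.0000, -13.0000]] (det J = 37.0000).
Solving J·Δ = −F gives Δ = (0.8108, 0.6486).
Then the next iterate is (x, y)₁ = (1.8108, -0.3514).
Round to (1.8108, -0.3514) and repeat: F = (6.075793, 0.628535), J = [[4.501649, 16.394983], [0.142528, -5.388121]].
Δ = (-1.6186, 0.0738), so (x, y)₂ = (0.1922, -0.2776).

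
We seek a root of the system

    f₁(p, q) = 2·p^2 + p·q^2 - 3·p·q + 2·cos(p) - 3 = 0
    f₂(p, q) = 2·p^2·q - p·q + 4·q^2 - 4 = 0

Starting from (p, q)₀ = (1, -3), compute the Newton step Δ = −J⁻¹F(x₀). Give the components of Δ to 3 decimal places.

(-0.282, 1.371)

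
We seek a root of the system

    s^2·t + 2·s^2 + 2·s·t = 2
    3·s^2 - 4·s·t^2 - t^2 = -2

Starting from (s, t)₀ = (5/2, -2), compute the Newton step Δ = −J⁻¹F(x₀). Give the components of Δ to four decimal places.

At (5/2, -2): F = (-12.0000, -23.2500).
Jacobian J = [[2·s·t + 4·s + 2·t, s^2 + 2·s], [6·s - 4·t^2, -8·s·t - 2·t]].
At the point, J = [[-4.0000, 11.2500], [-1.0000, 44.0000]] (det J = -164.7500).
Solving J·Δ = −F gives Δ = (-1.6172, 0.4917).

(-1.6172, 0.4917)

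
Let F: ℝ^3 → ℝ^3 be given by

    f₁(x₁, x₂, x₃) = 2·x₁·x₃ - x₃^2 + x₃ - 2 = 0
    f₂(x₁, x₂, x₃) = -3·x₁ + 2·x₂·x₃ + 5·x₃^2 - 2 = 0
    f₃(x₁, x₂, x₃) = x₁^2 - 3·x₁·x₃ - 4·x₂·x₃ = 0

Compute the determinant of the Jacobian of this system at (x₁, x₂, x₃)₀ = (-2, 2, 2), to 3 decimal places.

288.000

J = [[2·x₃, 0, 2·x₁ - 2·x₃ + 1], [-3, 2·x₃, 2·x₂ + 10·x₃], [2·x₁ - 3·x₃, -4·x₃, -3·x₁ - 4·x₂]].
At the point, J = [[4.000, 0.000, -7.000], [-3.000, 4.000, 24.000], [-10.000, -8.000, -2.000]].
det J = 288.000.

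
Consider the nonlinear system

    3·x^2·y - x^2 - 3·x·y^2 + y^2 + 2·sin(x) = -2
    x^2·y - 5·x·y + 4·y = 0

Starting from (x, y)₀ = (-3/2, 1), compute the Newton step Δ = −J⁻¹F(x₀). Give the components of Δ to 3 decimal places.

(5.273, 2.068)

At (-3/2, 1): F = (10.00501, 13.750).
Jacobian J = [[6·x·y - 2·x - 3·y^2 + 2·cos(x), 3·x^2 - 6·x·y + 2·y], [2·x·y - 5·y, x^2 - 5·x + 4]].
At the point, J = [[-8.85853, 17.750], [-8.000, 13.750]] (det J = 20.19527).
Solving J·Δ = −F gives Δ = (5.273, 2.068).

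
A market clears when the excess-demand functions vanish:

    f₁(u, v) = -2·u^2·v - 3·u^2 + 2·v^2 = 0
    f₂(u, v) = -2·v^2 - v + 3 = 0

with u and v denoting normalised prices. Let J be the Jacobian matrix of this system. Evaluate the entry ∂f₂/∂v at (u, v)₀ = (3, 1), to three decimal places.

-5.000

∂f₂/∂v = -4·v - 1.
At (3, 1) this is -5.000.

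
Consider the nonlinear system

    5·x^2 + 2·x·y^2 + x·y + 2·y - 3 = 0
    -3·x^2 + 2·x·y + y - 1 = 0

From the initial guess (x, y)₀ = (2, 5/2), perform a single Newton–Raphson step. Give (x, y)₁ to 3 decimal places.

At (2, 5/2): F = (52.000, -0.500).
Jacobian J = [[10·x + 2·y^2 + y, 4·x·y + x + 2], [-6·x + 2·y, 2·x + 1]].
At the point, J = [[35.000, 24.000], [-7.000, 5.000]] (det J = 343.000).
Solving J·Δ = −F gives Δ = (-0.793, -1.010).
Then the next iterate is (x, y)₁ = (1.207, 1.490).

(1.207, 1.490)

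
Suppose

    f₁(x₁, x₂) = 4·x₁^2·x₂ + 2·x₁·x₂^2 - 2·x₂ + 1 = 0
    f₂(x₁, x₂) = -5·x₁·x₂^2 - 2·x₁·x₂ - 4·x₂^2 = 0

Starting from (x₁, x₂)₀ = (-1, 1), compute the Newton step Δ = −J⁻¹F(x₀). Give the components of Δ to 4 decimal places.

At (-1, 1): F = (1.0000, 3.0000).
Jacobian J = [[8·x₁·x₂ + 2·x₂^2, 4·x₁^2 + 4·x₁·x₂ - 2], [-5·x₂^2 - 2·x₂, -10·x₁·x₂ - 2·x₁ - 8·x₂]].
At the point, J = [[-6.0000, -2.0000], [-7.0000, 4.0000]] (det J = -38.0000).
Solving J·Δ = −F gives Δ = (0.2632, -0.2895).

(0.2632, -0.2895)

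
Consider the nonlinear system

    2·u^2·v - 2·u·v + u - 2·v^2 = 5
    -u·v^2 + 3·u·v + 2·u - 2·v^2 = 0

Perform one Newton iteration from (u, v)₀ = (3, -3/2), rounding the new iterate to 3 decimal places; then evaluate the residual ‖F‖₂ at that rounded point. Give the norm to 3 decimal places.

9.664

At (3, -3/2): F = (-24.500, -18.750).
Jacobian J = [[4·u·v - 2·v + 1, 2·u^2 - 2·u - 4·v], [-v^2 + 3·v + 2, -2·u·v + 3·u - 4·v]].
At the point, J = [[-14.000, 18.000], [-4.750, 24.000]] (det J = -250.500).
Solving J·Δ = −F gives Δ = (-1.000, 0.583).
Then the next iterate is (u, v)₁ = (2.000, -0.917).
Re-evaluating at (2.000, -0.917): F = (-8.34978, -4.86556), so ‖F‖₂ = 9.664.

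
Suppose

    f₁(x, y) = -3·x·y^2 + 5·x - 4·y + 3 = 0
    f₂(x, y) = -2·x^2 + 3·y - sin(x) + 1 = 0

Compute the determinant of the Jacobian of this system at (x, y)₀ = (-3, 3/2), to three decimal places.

-304.020

J = [[-3·y^2 + 5, -6·x·y - 4], [-4·x - cos(x), 3]].
At the point, J = [[-1.750, 23.000], [12.98999, 3.000]].
det J = -304.020.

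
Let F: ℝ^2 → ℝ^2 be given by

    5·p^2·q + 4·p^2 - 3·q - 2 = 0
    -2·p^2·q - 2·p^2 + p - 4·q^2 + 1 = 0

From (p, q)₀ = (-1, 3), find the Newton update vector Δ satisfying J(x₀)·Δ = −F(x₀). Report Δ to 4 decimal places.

(0.1258, -1.6101)

At (-1, 3): F = (8.0000, -44.0000).
Jacobian J = [[10·p·q + 8·p, 5·p^2 - 3], [-4·p·q - 4·p + 1, -2·p^2 - 8·q]].
At the point, J = [[-38.0000, 2.0000], [17.0000, -26.0000]] (det J = 954.0000).
Solving J·Δ = −F gives Δ = (0.1258, -1.6101).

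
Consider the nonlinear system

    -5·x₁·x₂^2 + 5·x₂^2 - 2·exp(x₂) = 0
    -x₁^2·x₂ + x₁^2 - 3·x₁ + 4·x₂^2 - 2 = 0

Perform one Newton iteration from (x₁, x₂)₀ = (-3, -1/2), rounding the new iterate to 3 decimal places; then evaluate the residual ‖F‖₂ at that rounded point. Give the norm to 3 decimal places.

5.022

At (-3, -1/2): F = (3.78694, 21.500).
Jacobian J = [[-5·x₂^2, -10·x₁·x₂ + 10·x₂ - 2·exp(x₂)], [-2·x₁·x₂ + 2·x₁ - 3, -x₁^2 + 8·x₂]].
At the point, J = [[-1.250, -21.21306], [-12.000, -13.000]] (det J = -238.30674).
Solving J·Δ = −F gives Δ = (1.707, 0.078).
Then the next iterate is (x₁, x₂)₁ = (-1.293, -0.422).
Re-evaluating at (-1.293, -0.422): F = (0.73026, 4.96871), so ‖F‖₂ = 5.022.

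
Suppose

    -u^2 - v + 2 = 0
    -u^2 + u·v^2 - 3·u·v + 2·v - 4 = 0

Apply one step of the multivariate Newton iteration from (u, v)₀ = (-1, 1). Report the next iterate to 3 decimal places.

At (-1, 1): F = (0.000, -1.000).
Jacobian J = [[-2·u, -1], [-2·u + v^2 - 3·v, 2·u·v - 3·u + 2]].
At the point, J = [[2.000, -1.000], [0.000, 3.000]] (det J = 6.000).
Solving J·Δ = −F gives Δ = (0.167, 0.333).
Then the next iterate is (u, v)₁ = (-0.833, 1.333).

(-0.833, 1.333)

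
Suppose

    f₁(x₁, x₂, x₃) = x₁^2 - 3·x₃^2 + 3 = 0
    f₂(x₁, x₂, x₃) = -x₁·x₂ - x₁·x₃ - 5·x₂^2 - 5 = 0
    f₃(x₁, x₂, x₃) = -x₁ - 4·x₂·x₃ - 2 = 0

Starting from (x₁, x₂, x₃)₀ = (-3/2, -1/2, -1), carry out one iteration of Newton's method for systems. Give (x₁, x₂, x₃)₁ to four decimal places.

At (-3/2, -1/2, -1): F = (2.2500, -8.5000, -2.5000).
Jacobian J = [[2·x₁, 0, -6·x₃], [-x₂ - x₃, -x₁ - 10·x₂, -x₁], [-1, -4·x₃, -4·x₂]].
At the point, J = [[-3.0000, 0.0000, 6.0000], [1.5000, 6.5000, 1.5000], [-1.0000, 4.0000, 2.0000]] (det J = 54.0000).
Solving J·Δ = −F gives Δ = (1.6806, 0.8125, 0.4653).
Then the next iterate is (x₁, x₂, x₃)₁ = (0.1806, 0.3125, -0.5347).

(0.1806, 0.3125, -0.5347)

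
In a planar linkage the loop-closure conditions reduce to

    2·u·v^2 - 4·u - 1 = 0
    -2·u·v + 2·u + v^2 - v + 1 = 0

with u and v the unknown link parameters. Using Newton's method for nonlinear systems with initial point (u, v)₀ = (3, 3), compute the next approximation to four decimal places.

(1.9308, 2.2769)

At (3, 3): F = (41.0000, -5.0000).
Jacobian J = [[2·v^2 - 4, 4·u·v], [-2·v + 2, -2·u + 2·v - 1]].
At the point, J = [[14.0000, 36.0000], [-4.0000, -1.0000]] (det J = 130.0000).
Solving J·Δ = −F gives Δ = (-1.0692, -0.7231).
Then the next iterate is (u, v)₁ = (1.9308, 2.2769).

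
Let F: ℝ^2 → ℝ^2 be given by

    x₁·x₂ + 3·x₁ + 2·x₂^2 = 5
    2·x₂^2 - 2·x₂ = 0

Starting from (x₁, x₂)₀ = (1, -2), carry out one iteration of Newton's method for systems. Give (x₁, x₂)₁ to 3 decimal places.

At (1, -2): F = (4.000, 12.000).
Jacobian J = [[x₂ + 3, x₁ + 4·x₂], [0, 4·x₂ - 2]].
At the point, J = [[1.000, -7.000], [0.000, -10.000]] (det J = -10.000).
Solving J·Δ = −F gives Δ = (4.400, 1.200).
Then the next iterate is (x₁, x₂)₁ = (5.400, -0.800).

(5.400, -0.800)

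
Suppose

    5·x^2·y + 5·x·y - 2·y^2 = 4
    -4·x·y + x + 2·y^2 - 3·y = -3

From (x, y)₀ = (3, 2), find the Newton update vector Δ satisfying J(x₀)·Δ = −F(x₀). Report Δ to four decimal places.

(0.6032, -2.8889)

At (3, 2): F = (108.0000, -16.0000).
Jacobian J = [[10·x·y + 5·y, 5·x^2 + 5·x - 4·y], [-4·y + 1, -4·x + 4·y - 3]].
At the point, J = [[70.0000, 52.0000], [-7.0000, -7.0000]] (det J = -126.0000).
Solving J·Δ = −F gives Δ = (0.6032, -2.8889).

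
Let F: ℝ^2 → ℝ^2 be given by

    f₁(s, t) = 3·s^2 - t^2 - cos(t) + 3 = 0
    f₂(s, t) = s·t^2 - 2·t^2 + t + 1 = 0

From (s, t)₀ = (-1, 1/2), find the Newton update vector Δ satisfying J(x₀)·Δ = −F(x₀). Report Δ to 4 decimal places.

(0.7712, 0.4714)

At (-1, 1/2): F = (4.872417, 0.7500).
Jacobian J = [[6·s, -2·t + sin(t)], [t^2, 2·s·t - 4·t + 1]].
At the point, J = [[-6.0000, -0.520574], [0.2500, -2.0000]] (det J = 12.130144).
Solving J·Δ = −F gives Δ = (0.7712, 0.4714).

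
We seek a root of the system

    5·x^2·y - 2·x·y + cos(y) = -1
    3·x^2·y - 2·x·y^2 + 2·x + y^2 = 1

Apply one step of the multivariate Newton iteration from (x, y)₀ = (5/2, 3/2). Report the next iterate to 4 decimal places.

(1.3575, 1.4592)

At (5/2, 3/2): F = (40.445737, 23.1250).
Jacobian J = [[10·x·y - 2·y, 5·x^2 - 2·x - sin(y)], [6·x·y - 2·y^2 + 2, 3·x^2 - 4·x·y + 2·y]].
At the point, J = [[34.5000, 25.252505], [20.0000, 6.7500]] (det J = -272.175100).
Solving J·Δ = −F gives Δ = (-1.1425, -0.0408).
Then the next iterate is (x, y)₁ = (1.3575, 1.4592).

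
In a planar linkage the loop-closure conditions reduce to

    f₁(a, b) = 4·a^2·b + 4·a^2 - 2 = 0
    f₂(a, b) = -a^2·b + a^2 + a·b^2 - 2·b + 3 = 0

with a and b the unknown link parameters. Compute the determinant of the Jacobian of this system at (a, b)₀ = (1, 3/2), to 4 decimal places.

-5.0000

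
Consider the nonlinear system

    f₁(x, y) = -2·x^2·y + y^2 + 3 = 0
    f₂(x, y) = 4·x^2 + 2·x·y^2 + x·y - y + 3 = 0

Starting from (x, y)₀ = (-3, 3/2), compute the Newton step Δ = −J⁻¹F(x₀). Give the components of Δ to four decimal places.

At (-3, 3/2): F = (-21.7500, 19.5000).
Jacobian J = [[-4·x·y, -2·x^2 + 2·y], [8·x + 2·y^2 + y, 4·x·y + x - 1]].
At the point, J = [[18.0000, -15.0000], [-18.0000, -22.0000]] (det J = -666.0000).
Solving J·Δ = −F gives Δ = (1.1577, -0.0608).

(1.1577, -0.0608)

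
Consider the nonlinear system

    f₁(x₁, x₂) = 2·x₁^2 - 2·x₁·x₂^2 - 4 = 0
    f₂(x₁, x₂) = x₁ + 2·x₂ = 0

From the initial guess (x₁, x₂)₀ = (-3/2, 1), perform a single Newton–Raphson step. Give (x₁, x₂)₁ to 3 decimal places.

(-1.318, 0.659)

At (-3/2, 1): F = (3.500, 0.500).
Jacobian J = [[4·x₁ - 2·x₂^2, -4·x₁·x₂], [1, 2]].
At the point, J = [[-8.000, 6.000], [1.000, 2.000]] (det J = -22.000).
Solving J·Δ = −F gives Δ = (0.182, -0.341).
Then the next iterate is (x₁, x₂)₁ = (-1.318, 0.659).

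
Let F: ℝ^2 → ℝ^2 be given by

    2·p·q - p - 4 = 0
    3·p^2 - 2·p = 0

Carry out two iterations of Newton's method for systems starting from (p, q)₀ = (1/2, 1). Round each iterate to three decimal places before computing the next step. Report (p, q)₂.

(0.675, 3.542)

At (1/2, 1): F = (-3.500, -0.250).
Jacobian J = [[2·q - 1, 2·p], [6·p - 2, 0]].
At the point, J = [[1.000, 1.000], [1.000, 0.000]] (det J = -1.000).
Solving J·Δ = −F gives Δ = (0.250, 3.250).
Then the next iterate is (p, q)₁ = (0.750, 4.250).
Round to (0.750, 4.250) and repeat: F = (1.625, 0.18750), J = [[7.500, 1.500], [2.500, 0.000]].
Δ = (-0.075, -0.708), so (p, q)₂ = (0.675, 3.542).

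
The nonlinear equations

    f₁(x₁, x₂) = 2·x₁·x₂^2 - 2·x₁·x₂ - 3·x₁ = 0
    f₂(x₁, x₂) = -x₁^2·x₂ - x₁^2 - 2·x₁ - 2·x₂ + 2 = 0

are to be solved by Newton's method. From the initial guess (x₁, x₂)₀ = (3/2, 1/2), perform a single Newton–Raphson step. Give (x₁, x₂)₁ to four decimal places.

(0.0000, 1.5294)

At (3/2, 1/2): F = (-5.2500, -5.3750).
Jacobian J = [[2·x₂^2 - 2·x₂ - 3, 4·x₁·x₂ - 2·x₁], [-2·x₁·x₂ - 2·x₁ - 2, -x₁^2 - 2]].
At the point, J = [[-3.5000, 0.0000], [-6.5000, -4.2500]] (det J = 14.8750).
Solving J·Δ = −F gives Δ = (-1.5000, 1.0294).
Then the next iterate is (x₁, x₂)₁ = (0.0000, 1.5294).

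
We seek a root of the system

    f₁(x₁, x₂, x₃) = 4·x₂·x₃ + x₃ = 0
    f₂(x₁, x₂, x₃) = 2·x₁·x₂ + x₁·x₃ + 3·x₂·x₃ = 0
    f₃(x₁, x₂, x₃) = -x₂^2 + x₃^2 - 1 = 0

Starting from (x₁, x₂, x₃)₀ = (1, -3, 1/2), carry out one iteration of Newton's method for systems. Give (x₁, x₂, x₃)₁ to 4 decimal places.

(0.5257, -1.3419, 0.3015)

At (1, -3, 1/2): F = (-5.5000, -10.0000, -9.7500).
Jacobian J = [[0, 4·x₃, 4·x₂ + 1], [2·x₂ + x₃, 2·x₁ + 3·x₃, x₁ + 3·x₂], [0, -2·x₂, 2·x₃]].
At the point, J = [[0.0000, 2.0000, -11.0000], [-5.5000, 3.5000, -8.0000], [0.0000, 6.0000, 1.0000]] (det J = 374.0000).
Solving J·Δ = −F gives Δ = (-0.4743, 1.6581, -0.1985).
Then the next iterate is (x₁, x₂, x₃)₁ = (0.5257, -1.3419, 0.3015).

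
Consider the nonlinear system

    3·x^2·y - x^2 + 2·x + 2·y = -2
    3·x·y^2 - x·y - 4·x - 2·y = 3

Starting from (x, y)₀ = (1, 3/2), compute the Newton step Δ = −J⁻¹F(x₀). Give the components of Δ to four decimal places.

At (1, 3/2): F = (10.5000, -4.7500).
Jacobian J = [[6·x·y - 2·x + 2, 3·x^2 + 2], [3·y^2 - y - 4, 6·x·y - x - 2]].
At the point, J = [[9.0000, 5.0000], [1.2500, 6.0000]] (det J = 47.7500).
Solving J·Δ = −F gives Δ = (-1.8168, 1.1702).

(-1.8168, 1.1702)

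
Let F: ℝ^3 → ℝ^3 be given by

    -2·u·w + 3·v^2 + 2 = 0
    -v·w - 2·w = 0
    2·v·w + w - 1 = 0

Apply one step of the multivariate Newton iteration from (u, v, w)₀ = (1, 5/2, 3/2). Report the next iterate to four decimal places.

(13.1389, 3.5000, -0.3333)

At (1, 5/2, 3/2): F = (17.7500, -6.7500, 8.0000).
Jacobian J = [[-2·w, 6·v, -2·u], [0, -w, -v - 2], [0, 2·w, 2·v + 1]].
At the point, J = [[-3.0000, 15.0000, -2.0000], [0.0000, -1.5000, -4.5000], [0.0000, 3.0000, 6.0000]] (det J = -13.5000).
Solving J·Δ = −F gives Δ = (12.1389, 1.0000, -1.8333).
Then the next iterate is (u, v, w)₁ = (13.1389, 3.5000, -0.3333).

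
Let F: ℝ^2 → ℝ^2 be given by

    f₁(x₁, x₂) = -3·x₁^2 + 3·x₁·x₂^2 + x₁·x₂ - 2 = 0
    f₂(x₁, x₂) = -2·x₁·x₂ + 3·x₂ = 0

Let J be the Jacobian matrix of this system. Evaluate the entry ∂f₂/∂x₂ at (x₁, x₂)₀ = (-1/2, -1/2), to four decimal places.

4.0000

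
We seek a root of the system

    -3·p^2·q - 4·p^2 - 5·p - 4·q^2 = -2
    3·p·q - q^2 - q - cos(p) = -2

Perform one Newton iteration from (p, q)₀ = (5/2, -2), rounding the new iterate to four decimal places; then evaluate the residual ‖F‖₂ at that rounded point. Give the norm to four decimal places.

587.1474

At (5/2, -2): F = (-14.0000, -14.198856).
Jacobian J = [[-6·p·q - 8·p - 5, -3·p^2 - 8·q], [3·q + sin(p), 3·p - 2·q - 1]].
At the point, J = [[5.0000, -2.7500], [-5.401528, 10.5000]] (det J = 37.645798).
Solving J·Δ = −F gives Δ = (4.9420, 3.8946).
Then the next iterate is (p, q)₁ = (7.4420, 1.8946).
Re-evaluating at (7.4420, 1.8946): F = (-585.889457, 38.414304), so ‖F‖₂ = 587.1474.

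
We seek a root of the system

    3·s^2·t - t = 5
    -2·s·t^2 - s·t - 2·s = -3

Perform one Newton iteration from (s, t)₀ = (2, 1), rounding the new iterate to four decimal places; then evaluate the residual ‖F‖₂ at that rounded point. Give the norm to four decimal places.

3.2807

At (2, 1): F = (6.0000, -7.0000).
Jacobian J = [[6·s·t, 3·s^2 - 1], [-2·t^2 - t - 2, -4·s·t - s]].
At the point, J = [[12.0000, 11.0000], [-5.0000, -10.0000]] (det J = -65.0000).
Solving J·Δ = −F gives Δ = (0.2615, -0.8308).
Then the next iterate is (s, t)₁ = (2.2615, 0.1692).
Re-evaluating at (2.2615, 0.1692): F = (-2.573140, -2.035133), so ‖F‖₂ = 3.2807.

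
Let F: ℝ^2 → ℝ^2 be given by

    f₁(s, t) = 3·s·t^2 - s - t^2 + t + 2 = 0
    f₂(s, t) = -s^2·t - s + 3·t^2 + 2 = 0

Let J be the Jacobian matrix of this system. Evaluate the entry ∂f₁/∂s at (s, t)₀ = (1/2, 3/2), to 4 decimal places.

5.7500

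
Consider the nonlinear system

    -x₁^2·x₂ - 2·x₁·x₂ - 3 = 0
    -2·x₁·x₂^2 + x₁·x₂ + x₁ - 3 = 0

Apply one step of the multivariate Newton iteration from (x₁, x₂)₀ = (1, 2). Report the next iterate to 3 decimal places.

At (1, 2): F = (-9.000, -8.000).
Jacobian J = [[-2·x₁·x₂ - 2·x₂, -x₁^2 - 2·x₁], [-2·x₂^2 + x₂ + 1, -4·x₁·x₂ + x₁]].
At the point, J = [[-8.000, -3.000], [-5.000, -7.000]] (det J = 41.000).
Solving J·Δ = −F gives Δ = (-0.951, -0.463).
Then the next iterate is (x₁, x₂)₁ = (0.049, 1.537).

(0.049, 1.537)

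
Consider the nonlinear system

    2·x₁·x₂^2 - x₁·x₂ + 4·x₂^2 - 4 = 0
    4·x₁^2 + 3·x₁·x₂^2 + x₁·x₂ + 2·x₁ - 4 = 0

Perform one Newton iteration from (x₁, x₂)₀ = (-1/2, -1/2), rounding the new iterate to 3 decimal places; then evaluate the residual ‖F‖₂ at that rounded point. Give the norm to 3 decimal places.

At (-1/2, -1/2): F = (-3.500, -4.125).
Jacobian J = [[2·x₂^2 - x₂, 4·x₁·x₂ - x₁ + 8·x₂], [8·x₁ + 3·x₂^2 + x₂ + 2, 6·x₁·x₂ + x₁]].
At the point, J = [[1.000, -2.500], [-1.750, 1.000]] (det J = -3.375).
Solving J·Δ = −F gives Δ = (-4.093, -3.037).
Then the next iterate is (x₁, x₂)₁ = (-4.593, -3.537).
Re-evaluating at (-4.593, -3.537): F = (-85.12421, -84.93834), so ‖F‖₂ = 120.252.

120.252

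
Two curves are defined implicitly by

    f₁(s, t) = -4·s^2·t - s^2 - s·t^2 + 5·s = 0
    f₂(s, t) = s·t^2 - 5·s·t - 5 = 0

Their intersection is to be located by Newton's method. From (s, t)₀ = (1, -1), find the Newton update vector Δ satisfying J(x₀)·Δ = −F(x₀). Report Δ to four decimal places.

(-0.8103, -0.5517)

At (1, -1): F = (7.0000, 1.0000).
Jacobian J = [[-8·s·t - 2·s - t^2 + 5, -4·s^2 - 2·s·t], [t^2 - 5·t, 2·s·t - 5·s]].
At the point, J = [[10.0000, -2.0000], [6.0000, -7.0000]] (det J = -58.0000).
Solving J·Δ = −F gives Δ = (-0.8103, -0.5517).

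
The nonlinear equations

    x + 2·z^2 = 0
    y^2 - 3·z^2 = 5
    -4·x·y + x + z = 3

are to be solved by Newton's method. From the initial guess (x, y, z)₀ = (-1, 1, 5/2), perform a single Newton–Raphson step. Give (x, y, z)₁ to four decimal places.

At (-1, 1, 5/2): F = (11.5000, -22.7500, 2.5000).
Jacobian J = [[1, 0, 4·z], [0, 2·y, -6·z], [-4·y + 1, -4·x, 1]].
At the point, J = [[1.0000, 0.0000, 10.0000], [0.0000, 2.0000, -15.0000], [-3.0000, 4.0000, 1.0000]] (det J = 122.0000).
Solving J·Δ = −F gives Δ = (2.0246, 1.2316, -1.3525).
Then the next iterate is (x, y, z)₁ = (1.0246, 2.2316, 1.1475).

(1.0246, 2.2316, 1.1475)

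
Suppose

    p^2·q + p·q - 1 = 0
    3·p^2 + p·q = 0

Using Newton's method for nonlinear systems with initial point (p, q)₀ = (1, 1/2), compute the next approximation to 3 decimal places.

(0.391, 0.957)

At (1, 1/2): F = (0.000, 3.500).
Jacobian J = [[2·p·q + q, p^2 + p], [6·p + q, p]].
At the point, J = [[1.500, 2.000], [6.500, 1.000]] (det J = -11.500).
Solving J·Δ = −F gives Δ = (-0.609, 0.457).
Then the next iterate is (p, q)₁ = (0.391, 0.957).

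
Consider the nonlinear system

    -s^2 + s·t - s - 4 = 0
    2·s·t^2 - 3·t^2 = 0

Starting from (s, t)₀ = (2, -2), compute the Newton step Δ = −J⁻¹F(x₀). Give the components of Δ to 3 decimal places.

At (2, -2): F = (-14.000, 4.000).
Jacobian J = [[-2·s + t - 1, s], [2·t^2, 4·s·t - 6·t]].
At the point, J = [[-7.000, 2.000], [8.000, -4.000]] (det J = 12.000).
Solving J·Δ = −F gives Δ = (-4.000, -7.000).

(-4.000, -7.000)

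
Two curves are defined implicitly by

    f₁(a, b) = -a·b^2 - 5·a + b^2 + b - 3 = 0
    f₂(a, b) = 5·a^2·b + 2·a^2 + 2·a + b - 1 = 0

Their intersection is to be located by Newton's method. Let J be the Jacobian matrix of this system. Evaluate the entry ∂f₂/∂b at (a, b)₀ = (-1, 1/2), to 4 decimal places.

6.0000

∂f₂/∂b = 5·a^2 + 1.
At (-1, 1/2) this is 6.0000.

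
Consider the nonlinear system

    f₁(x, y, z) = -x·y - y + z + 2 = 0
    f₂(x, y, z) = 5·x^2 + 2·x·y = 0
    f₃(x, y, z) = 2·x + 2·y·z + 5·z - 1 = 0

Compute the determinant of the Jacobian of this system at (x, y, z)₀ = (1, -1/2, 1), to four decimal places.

J = [[-y, -x - 1, 1], [10·x + 2·y, 2·x, 0], [2, 2·z, 2·y + 5]].
At the point, J = [[0.5000, -2.0000, 1.0000], [9.0000, 2.0000, 0.0000], [2.0000, 2.0000, 4.0000]].
det J = 90.0000.

90.0000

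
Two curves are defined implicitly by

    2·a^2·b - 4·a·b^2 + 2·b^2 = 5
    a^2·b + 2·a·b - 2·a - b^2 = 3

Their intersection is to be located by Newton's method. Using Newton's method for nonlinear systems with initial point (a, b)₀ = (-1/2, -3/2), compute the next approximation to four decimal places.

At (-1/2, -3/2): F = (3.2500, -3.1250).
Jacobian J = [[4·a·b - 4·b^2, 2·a^2 - 8·a·b + 4·b], [2·a·b + 2·b - 2, a^2 + 2·a - 2·b]].
At the point, J = [[-6.0000, -11.5000], [-3.5000, 2.2500]] (det J = -53.7500).
Solving J·Δ = −F gives Δ = (-0.5326, 0.5605).
Then the next iterate is (a, b)₁ = (-1.0326, -0.9395).

(-1.0326, -0.9395)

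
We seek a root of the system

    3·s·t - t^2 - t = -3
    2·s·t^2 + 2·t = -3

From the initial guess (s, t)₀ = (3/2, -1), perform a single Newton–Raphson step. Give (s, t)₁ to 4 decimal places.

(17.5000, 8.0000)

At (3/2, -1): F = (-1.5000, 4.0000).
Jacobian J = [[3·t, 3·s - 2·t - 1], [2·t^2, 4·s·t + 2]].
At the point, J = [[-3.0000, 5.5000], [2.0000, -4.0000]] (det J = 1.0000).
Solving J·Δ = −F gives Δ = (16.0000, 9.0000).
Then the next iterate is (s, t)₁ = (17.5000, 8.0000).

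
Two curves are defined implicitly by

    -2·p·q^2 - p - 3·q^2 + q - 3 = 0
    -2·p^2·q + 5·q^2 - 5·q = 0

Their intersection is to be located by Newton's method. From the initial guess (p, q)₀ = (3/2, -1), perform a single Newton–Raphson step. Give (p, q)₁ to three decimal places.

(3.333, 0.308)

At (3/2, -1): F = (-11.500, 14.500).
Jacobian J = [[-2·q^2 - 1, -4·p·q - 6·q + 1], [-4·p·q, -2·p^2 + 10·q - 5]].
At the point, J = [[-3.000, 13.000], [6.000, -19.500]] (det J = -19.500).
Solving J·Δ = −F gives Δ = (1.833, 1.308).
Then the next iterate is (p, q)₁ = (3.333, 0.308).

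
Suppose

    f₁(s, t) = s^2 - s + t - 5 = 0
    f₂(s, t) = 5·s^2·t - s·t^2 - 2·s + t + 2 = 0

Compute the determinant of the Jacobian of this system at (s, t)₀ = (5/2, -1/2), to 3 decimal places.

153.750

J = [[2·s - 1, 1], [10·s·t - t^2 - 2, 5·s^2 - 2·s·t + 1]].
At the point, J = [[4.000, 1.000], [-14.750, 34.750]].
det J = 153.750.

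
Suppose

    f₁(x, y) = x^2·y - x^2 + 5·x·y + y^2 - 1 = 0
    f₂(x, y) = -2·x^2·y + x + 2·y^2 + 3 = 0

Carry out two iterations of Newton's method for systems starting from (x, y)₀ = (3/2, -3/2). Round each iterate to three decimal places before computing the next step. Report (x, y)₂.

(1.183, 1.051)

At (3/2, -3/2): F = (-15.625, 15.750).
Jacobian J = [[2·x·y - 2·x + 5·y, x^2 + 5·x + 2·y], [-4·x·y + 1, -2·x^2 + 4·y]].
At the point, J = [[-15.000, 6.750], [10.000, -10.500]] (det J = 90.000).
Solving J·Δ = −F gives Δ = (-0.642, 0.889).
Then the next iterate is (x, y)₁ = (0.858, -0.611).
Round to (0.858, -0.611) and repeat: F = (-4.43383, 5.50423), J = [[-5.81948, 3.80416], [3.09695, -3.91633]].
Δ = (0.325, 1.662), so (x, y)₂ = (1.183, 1.051).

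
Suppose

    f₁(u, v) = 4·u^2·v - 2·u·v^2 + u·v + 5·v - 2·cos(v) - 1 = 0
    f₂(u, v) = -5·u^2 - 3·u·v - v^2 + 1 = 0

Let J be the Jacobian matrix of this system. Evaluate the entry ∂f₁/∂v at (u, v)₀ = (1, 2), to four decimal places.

∂f₁/∂v = 4·u^2 - 4·u·v + u + 2·sin(v) + 5.
At (1, 2) this is 3.8186.

3.8186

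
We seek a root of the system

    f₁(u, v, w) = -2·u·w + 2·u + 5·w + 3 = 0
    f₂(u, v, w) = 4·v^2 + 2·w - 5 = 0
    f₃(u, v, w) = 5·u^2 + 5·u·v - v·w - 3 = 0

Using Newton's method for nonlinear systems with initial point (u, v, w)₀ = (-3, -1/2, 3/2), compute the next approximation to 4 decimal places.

At (-3, -1/2, 3/2): F = (13.5000, -1.0000, 50.2500).
Jacobian J = [[-2·w + 2, 0, -2·u + 5], [0, 8·v, 2], [10·u + 5·v, 5·u - w, -v]].
At the point, J = [[-1.0000, 0.0000, 11.0000], [0.0000, -4.0000, 2.0000], [-32.5000, -16.5000, 0.5000]] (det J = -1461.0000).
Solving J·Δ = −F gives Δ = (1.9240, -0.7762, -1.0524).
Then the next iterate is (u, v, w)₁ = (-1.0760, -1.2762, 0.4476).

(-1.0760, -1.2762, 0.4476)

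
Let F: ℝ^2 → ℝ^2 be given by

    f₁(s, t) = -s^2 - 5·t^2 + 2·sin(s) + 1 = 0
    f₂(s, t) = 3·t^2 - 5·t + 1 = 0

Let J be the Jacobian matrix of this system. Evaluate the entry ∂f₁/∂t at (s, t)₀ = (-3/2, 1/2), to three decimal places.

∂f₁/∂t = -10·t.
At (-3/2, 1/2) this is -5.000.

-5.000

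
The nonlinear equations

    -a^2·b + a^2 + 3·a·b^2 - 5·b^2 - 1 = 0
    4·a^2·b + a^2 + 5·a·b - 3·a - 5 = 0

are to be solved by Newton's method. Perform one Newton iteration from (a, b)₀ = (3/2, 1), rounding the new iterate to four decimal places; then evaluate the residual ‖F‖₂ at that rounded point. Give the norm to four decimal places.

0.4543

At (3/2, 1): F = (-1.5000, 9.2500).
Jacobian J = [[-2·a·b + 2·a + 3·b^2, -a^2 + 6·a·b - 10·b], [8·a·b + 2·a + 5·b - 3, 4·a^2 + 5·a]].
At the point, J = [[3.0000, -3.2500], [17.0000, 16.5000]] (det J = 104.7500).
Solving J·Δ = −F gives Δ = (-0.0507, -0.5084).
Then the next iterate is (a, b)₁ = (1.4493, 0.4916).
Re-evaluating at (1.4493, 0.4916): F = (-0.089714, 0.445315), so ‖F‖₂ = 0.4543.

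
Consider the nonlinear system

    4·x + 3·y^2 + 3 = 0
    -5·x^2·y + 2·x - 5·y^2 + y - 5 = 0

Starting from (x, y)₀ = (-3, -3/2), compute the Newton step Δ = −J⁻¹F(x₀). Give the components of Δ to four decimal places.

(0.9125, 0.1556)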